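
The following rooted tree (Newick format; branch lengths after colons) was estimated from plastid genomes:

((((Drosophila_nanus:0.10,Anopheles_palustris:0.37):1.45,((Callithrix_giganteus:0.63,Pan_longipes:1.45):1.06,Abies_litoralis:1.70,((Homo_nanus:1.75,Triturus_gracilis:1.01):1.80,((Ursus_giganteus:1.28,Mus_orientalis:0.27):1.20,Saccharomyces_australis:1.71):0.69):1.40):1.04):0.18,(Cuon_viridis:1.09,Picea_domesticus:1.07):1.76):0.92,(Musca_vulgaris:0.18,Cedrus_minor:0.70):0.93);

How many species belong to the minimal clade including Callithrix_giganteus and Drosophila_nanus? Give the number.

10

The MRCA of Callithrix_giganteus and Drosophila_nanus is the node subtending ((Drosophila_nanus,Anopheles_palustris),((Callithrix_giganteus,Pan_longipes),Abies_litoralis,((Homo_nanus,Triturus_gracilis),((Ursus_giganteus,Mus_orientalis),Saccharomyces_australis)))).
That clade contains 10 terminal taxa: Abies_litoralis, Anopheles_palustris, Callithrix_giganteus, Drosophila_nanus, Homo_nanus, Mus_orientalis, Pan_longipes, Saccharomyces_australis, Triturus_gracilis, Ursus_giganteus.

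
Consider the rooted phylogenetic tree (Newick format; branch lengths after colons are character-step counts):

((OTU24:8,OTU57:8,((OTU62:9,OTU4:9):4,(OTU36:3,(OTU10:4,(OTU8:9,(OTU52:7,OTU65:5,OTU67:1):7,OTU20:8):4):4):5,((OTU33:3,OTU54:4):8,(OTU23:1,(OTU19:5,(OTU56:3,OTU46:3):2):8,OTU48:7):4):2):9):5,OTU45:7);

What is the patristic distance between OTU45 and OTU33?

The path runs OTU45 → … → MRCA → … → OTU33; the MRCA is the root of the tree.
Branch lengths along that path: 7 + 5 + 9 + 2 + 8 + 3 = 34.

34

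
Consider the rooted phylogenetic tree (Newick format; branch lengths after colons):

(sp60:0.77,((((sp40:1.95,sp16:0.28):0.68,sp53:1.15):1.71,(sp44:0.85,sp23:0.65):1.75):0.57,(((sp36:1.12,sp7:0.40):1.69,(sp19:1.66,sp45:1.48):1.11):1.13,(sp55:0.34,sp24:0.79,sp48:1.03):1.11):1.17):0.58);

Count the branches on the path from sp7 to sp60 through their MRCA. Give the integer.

The MRCA of sp7 and sp60 is the root of the tree.
From sp7 up to that node: 5 branches. From sp60 up to the same node: 1 branch. Total: 5 + 1 = 6.

6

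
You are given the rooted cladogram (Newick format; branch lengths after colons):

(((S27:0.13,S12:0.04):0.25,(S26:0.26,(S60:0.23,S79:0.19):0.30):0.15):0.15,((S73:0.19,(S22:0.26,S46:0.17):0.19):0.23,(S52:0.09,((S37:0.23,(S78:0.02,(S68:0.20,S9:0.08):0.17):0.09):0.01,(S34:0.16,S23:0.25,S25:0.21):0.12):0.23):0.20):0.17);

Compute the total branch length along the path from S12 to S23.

1.41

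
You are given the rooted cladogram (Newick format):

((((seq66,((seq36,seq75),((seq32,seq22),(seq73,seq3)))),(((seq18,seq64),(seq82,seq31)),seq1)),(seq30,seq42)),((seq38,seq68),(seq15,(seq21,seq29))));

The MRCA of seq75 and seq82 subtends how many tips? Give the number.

12

The MRCA of seq75 and seq82 is the node subtending ((seq66,((seq36,seq75),((seq32,seq22),(seq73,seq3)))),(((seq18,seq64),(seq82,seq31)),seq1)).
That clade contains 12 terminal taxa: seq1, seq18, seq22, seq3, seq31, seq32, seq36, seq64, seq66, seq73, seq75, seq82.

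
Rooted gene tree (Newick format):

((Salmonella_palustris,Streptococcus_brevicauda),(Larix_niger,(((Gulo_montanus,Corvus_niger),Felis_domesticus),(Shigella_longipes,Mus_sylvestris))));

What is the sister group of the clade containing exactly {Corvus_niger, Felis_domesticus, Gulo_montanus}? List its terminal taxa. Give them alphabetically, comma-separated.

Mus_sylvestris, Shigella_longipes

The clade containing exactly {Corvus_niger, Felis_domesticus, Gulo_montanus} attaches to the tree at the node subtending (((Gulo_montanus,Corvus_niger),Felis_domesticus),(Shigella_longipes,Mus_sylvestris)).
The other lineage descending from that same node — the sister group — is (Shigella_longipes,Mus_sylvestris); its 2 tips in alphabetical order are the answer.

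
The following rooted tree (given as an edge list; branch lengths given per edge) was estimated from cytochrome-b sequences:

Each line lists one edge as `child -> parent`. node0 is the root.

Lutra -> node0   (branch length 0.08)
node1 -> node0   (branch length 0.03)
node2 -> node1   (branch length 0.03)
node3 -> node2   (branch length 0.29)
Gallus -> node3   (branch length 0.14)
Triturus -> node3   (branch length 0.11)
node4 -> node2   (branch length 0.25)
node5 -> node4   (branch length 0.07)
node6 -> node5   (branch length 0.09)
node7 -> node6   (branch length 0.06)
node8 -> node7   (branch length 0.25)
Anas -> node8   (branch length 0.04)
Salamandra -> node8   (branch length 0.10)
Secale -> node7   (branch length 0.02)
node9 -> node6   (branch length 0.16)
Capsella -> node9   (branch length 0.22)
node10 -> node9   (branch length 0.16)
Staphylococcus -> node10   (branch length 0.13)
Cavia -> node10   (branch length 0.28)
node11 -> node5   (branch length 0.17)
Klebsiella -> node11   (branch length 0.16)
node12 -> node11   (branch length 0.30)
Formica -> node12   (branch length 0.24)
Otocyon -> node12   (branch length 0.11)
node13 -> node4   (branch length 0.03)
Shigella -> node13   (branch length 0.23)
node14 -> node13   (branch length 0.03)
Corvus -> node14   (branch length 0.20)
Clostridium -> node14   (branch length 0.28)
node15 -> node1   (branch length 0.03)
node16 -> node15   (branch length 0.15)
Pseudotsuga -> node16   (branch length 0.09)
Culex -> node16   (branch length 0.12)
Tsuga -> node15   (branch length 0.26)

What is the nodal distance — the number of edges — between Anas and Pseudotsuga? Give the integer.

10

The MRCA of Anas and Pseudotsuga is the node subtending (((Gallus,Triturus),(((((Anas,Salamandra),Secale),(Capsella,(Staphylococcus,Cavia))),(Klebsiella,(Formica,Otocyon))),(Shigella,(Corvus,Clostridium)))),((Pseudotsuga,Culex),Tsuga)).
From Anas up to that node: 7 branches. From Pseudotsuga up to the same node: 3 branches. Total: 7 + 3 = 10.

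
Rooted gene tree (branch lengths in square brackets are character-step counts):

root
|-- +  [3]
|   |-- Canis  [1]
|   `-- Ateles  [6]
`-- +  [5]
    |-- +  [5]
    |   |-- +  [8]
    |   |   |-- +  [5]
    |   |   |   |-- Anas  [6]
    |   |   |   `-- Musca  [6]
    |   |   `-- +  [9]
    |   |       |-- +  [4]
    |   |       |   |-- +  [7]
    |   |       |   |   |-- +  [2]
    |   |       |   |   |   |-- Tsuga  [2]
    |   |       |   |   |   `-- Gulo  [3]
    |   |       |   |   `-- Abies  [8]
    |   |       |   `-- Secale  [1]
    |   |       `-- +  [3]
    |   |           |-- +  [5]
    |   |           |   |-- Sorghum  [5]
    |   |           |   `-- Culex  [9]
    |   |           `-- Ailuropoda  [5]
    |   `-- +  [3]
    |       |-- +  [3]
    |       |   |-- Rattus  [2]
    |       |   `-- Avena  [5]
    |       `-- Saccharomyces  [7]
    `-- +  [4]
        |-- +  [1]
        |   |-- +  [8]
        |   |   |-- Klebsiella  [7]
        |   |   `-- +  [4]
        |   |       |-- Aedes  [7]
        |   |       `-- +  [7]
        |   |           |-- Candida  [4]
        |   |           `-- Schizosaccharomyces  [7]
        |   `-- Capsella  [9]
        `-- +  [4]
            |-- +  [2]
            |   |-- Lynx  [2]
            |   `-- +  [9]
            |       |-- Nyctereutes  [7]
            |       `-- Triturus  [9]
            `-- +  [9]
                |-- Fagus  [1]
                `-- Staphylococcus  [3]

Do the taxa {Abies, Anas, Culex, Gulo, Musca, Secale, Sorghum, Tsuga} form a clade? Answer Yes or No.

No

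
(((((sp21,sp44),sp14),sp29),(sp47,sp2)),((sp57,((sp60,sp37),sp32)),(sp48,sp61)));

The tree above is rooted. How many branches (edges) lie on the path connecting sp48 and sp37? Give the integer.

6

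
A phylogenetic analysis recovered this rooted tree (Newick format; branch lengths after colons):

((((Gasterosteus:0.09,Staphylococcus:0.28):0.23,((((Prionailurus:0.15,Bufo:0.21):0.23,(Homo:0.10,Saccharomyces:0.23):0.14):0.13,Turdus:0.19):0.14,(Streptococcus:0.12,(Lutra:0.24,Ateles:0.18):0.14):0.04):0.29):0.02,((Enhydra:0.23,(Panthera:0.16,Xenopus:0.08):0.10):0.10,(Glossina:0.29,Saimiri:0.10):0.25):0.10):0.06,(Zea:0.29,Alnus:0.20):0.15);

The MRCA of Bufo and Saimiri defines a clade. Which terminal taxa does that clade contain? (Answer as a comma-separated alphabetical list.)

Ateles, Bufo, Enhydra, Gasterosteus, Glossina, Homo, Lutra, Panthera, Prionailurus, Saccharomyces, Saimiri, Staphylococcus, Streptococcus, Turdus, Xenopus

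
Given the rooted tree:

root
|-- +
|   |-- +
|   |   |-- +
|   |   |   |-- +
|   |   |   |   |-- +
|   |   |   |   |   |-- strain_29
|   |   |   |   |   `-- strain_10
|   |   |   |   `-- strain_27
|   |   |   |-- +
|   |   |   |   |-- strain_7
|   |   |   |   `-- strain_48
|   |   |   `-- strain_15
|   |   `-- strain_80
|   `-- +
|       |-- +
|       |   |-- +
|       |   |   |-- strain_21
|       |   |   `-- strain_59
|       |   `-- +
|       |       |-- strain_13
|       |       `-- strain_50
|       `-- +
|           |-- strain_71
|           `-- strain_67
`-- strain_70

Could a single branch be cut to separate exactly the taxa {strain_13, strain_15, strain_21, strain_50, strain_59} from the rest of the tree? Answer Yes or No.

No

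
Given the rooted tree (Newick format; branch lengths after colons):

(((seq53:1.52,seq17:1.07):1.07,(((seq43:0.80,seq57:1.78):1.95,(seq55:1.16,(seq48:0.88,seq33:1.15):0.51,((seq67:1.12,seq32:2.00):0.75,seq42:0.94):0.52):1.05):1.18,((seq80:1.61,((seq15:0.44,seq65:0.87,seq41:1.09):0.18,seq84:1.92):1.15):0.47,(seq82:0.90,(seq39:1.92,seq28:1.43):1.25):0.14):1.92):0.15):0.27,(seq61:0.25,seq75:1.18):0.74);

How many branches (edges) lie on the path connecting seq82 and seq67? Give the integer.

8

The MRCA of seq82 and seq67 is the node subtending (((seq43,seq57),(seq55,(seq48,seq33),((seq67,seq32),seq42))),((seq80,((seq15,seq65,seq41),seq84)),(seq82,(seq39,seq28)))).
From seq82 up to that node: 3 branches. From seq67 up to the same node: 5 branches. Total: 3 + 5 = 8.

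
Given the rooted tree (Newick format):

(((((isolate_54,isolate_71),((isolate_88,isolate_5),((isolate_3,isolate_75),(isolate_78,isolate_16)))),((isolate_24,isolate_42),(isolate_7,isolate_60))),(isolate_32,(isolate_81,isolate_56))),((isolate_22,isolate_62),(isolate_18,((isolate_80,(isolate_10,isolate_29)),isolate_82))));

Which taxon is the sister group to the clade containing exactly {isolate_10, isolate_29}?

isolate_80

The clade containing exactly {isolate_10, isolate_29} attaches to the tree at the node subtending (isolate_80,(isolate_10,isolate_29)).
The other lineage descending from that same node — the sister group — is the single tip isolate_80.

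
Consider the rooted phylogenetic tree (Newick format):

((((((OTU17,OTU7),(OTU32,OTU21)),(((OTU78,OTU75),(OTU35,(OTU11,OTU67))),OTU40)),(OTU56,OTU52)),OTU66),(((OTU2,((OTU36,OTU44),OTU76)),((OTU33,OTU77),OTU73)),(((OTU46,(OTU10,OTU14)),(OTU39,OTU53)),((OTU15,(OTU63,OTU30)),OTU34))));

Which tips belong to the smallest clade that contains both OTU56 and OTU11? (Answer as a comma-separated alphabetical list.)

OTU11, OTU17, OTU21, OTU32, OTU35, OTU40, OTU52, OTU56, OTU67, OTU7, OTU75, OTU78

Tracing OTU56: it sits inside (OTU56,OTU52).
Tracing OTU11: it sits inside (OTU11,OTU67).
The smallest clade enclosing both is ((((OTU17,OTU7),(OTU32,OTU21)),(((OTU78,OTU75),(OTU35,(OTU11,OTU67))),OTU40)),(OTU56,OTU52)); the answer is its 12 terminal taxa in alphabetical order.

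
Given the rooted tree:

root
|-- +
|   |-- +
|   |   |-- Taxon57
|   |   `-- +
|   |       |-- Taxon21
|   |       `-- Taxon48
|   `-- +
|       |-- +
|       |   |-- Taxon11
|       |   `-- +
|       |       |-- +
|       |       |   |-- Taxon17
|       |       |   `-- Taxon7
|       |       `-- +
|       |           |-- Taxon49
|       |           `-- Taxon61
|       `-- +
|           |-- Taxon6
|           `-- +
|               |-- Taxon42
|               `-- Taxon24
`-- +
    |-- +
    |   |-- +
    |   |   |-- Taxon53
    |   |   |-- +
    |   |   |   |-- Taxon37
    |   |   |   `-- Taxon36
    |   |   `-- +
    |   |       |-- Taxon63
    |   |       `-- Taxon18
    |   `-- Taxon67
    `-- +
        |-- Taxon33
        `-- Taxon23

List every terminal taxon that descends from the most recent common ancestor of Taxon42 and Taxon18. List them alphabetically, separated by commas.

Tracing Taxon42: it sits inside (Taxon42,Taxon24).
Tracing Taxon18: it sits inside (Taxon63,Taxon18).
The smallest clade enclosing both is the whole tree (their MRCA is the root), so the answer is all 19 tips in alphabetical order.

Taxon11, Taxon17, Taxon18, Taxon21, Taxon23, Taxon24, Taxon33, Taxon36, Taxon37, Taxon42, Taxon48, Taxon49, Taxon53, Taxon57, Taxon6, Taxon61, Taxon63, Taxon67, Taxon7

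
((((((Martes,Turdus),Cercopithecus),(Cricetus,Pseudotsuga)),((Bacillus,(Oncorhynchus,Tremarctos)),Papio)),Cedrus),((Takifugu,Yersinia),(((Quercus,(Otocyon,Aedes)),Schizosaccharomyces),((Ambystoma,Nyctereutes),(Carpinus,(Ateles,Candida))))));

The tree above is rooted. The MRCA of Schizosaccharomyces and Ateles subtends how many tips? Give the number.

9

The MRCA of Schizosaccharomyces and Ateles is the node subtending (((Quercus,(Otocyon,Aedes)),Schizosaccharomyces),((Ambystoma,Nyctereutes),(Carpinus,(Ateles,Candida)))).
That clade contains 9 terminal taxa: Aedes, Ambystoma, Ateles, Candida, Carpinus, Nyctereutes, Otocyon, Quercus, Schizosaccharomyces.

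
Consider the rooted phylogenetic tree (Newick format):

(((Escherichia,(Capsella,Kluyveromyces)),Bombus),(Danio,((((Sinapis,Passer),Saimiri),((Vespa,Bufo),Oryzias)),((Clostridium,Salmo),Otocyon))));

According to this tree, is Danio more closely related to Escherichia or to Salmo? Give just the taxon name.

Salmo

The MRCA of Danio and Salmo subtends (Danio,((((Sinapis,Passer),Saimiri),((Vespa,Bufo),Oryzias)),((Clostridium,Salmo),Otocyon))) (10 taxa).
The MRCA of Danio and Escherichia is the root, subtending the entire tree (14 taxa).
The first is nested inside the second, so Danio shares a more recent common ancestor with Salmo.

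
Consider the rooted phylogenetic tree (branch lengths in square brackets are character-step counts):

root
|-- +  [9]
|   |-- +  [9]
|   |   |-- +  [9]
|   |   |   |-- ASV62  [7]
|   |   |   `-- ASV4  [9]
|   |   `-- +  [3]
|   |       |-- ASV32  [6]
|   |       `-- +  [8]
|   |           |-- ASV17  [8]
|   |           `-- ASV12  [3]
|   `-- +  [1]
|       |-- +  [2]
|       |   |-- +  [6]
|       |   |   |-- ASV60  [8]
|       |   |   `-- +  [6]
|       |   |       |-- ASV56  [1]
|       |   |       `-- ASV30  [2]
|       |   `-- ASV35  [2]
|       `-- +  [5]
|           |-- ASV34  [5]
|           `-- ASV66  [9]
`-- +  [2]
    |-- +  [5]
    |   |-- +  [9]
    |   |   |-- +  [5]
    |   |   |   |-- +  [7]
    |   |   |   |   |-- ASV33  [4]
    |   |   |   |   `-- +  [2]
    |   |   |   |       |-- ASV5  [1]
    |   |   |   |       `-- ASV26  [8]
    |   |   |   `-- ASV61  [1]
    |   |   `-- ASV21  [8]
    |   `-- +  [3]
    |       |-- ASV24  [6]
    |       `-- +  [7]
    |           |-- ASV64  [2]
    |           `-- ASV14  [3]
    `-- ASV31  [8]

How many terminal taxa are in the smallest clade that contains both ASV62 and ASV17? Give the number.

5

The MRCA of ASV62 and ASV17 is the node subtending ((ASV62,ASV4),(ASV32,(ASV17,ASV12))).
That clade contains 5 terminal taxa: ASV12, ASV17, ASV32, ASV4, ASV62.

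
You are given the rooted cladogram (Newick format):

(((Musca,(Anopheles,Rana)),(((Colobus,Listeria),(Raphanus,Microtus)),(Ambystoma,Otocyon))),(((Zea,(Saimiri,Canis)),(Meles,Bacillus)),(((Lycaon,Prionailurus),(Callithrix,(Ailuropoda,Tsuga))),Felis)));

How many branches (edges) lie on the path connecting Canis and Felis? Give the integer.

6

The MRCA of Canis and Felis is the node subtending (((Zea,(Saimiri,Canis)),(Meles,Bacillus)),(((Lycaon,Prionailurus),(Callithrix,(Ailuropoda,Tsuga))),Felis)).
From Canis up to that node: 4 branches. From Felis up to the same node: 2 branches. Total: 4 + 2 = 6.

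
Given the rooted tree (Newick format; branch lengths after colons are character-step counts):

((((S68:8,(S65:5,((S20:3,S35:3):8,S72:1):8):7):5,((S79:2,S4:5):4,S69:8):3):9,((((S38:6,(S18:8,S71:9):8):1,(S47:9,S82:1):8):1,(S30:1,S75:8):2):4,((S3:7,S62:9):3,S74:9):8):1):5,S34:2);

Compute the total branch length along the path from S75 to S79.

33

The path runs S75 → … → MRCA → … → S79; the MRCA is the node subtending (((S68,(S65,((S20,S35),S72))),((S79,S4),S69)),((((S38,(S18,S71)),(S47,S82)),(S30,S75)),((S3,S62),S74))).
Branch lengths along that path: 8 + 2 + 4 + 1 + 9 + 3 + 4 + 2 = 33.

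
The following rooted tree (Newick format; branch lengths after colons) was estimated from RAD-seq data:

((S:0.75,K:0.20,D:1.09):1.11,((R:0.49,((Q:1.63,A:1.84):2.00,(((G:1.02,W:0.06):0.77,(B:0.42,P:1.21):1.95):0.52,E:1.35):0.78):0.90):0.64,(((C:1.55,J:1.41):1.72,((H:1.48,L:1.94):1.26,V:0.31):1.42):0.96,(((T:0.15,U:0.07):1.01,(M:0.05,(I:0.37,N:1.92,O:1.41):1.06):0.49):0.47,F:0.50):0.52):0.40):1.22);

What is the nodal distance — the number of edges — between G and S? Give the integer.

The MRCA of G and S is the root of the tree.
From G up to that node: 7 branches. From S up to the same node: 2 branches. Total: 7 + 2 = 9.

9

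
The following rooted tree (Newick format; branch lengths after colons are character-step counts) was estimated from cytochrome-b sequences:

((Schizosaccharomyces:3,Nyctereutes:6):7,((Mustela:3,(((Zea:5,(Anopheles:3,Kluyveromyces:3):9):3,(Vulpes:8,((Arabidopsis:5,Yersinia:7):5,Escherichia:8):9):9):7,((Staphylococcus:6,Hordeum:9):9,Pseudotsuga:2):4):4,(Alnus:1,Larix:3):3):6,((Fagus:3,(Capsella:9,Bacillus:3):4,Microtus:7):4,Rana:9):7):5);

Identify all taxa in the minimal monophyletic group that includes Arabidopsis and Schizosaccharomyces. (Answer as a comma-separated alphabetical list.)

Tracing Arabidopsis: it sits inside (Arabidopsis,Yersinia).
Tracing Schizosaccharomyces: it sits inside (Schizosaccharomyces,Nyctereutes).
The smallest clade enclosing both is the whole tree (their MRCA is the root), so the answer is all 20 tips in alphabetical order.

Alnus, Anopheles, Arabidopsis, Bacillus, Capsella, Escherichia, Fagus, Hordeum, Kluyveromyces, Larix, Microtus, Mustela, Nyctereutes, Pseudotsuga, Rana, Schizosaccharomyces, Staphylococcus, Vulpes, Yersinia, Zea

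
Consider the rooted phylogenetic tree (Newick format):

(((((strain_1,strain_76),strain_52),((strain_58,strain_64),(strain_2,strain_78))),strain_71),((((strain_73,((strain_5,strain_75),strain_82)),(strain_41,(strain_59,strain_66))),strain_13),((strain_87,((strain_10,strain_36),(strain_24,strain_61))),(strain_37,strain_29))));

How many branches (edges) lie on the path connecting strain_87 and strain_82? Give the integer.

The MRCA of strain_87 and strain_82 is the node subtending ((((strain_73,((strain_5,strain_75),strain_82)),(strain_41,(strain_59,strain_66))),strain_13),((strain_87,((strain_10,strain_36),(strain_24,strain_61))),(strain_37,strain_29))).
From strain_87 up to that node: 3 branches. From strain_82 up to the same node: 5 branches. Total: 3 + 5 = 8.

8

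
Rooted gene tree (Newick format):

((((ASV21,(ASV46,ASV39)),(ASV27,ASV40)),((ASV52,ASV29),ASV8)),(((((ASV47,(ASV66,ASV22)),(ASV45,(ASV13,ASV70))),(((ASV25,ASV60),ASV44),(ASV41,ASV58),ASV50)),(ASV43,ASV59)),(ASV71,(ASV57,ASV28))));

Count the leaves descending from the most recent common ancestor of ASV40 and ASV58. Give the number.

25

The MRCA of ASV40 and ASV58 is the root, so the clade is the entire tree.
That clade contains 25 terminal taxa: ASV13, ASV21, ASV22, ASV25, ASV27, ASV28, ASV29, ASV39, ASV40, ASV41, ASV43, ASV44, ASV45, ASV46, ASV47, ASV50, ASV52, ASV57, ASV58, ASV59, ASV60, ASV66, ASV70, ASV71, ASV8.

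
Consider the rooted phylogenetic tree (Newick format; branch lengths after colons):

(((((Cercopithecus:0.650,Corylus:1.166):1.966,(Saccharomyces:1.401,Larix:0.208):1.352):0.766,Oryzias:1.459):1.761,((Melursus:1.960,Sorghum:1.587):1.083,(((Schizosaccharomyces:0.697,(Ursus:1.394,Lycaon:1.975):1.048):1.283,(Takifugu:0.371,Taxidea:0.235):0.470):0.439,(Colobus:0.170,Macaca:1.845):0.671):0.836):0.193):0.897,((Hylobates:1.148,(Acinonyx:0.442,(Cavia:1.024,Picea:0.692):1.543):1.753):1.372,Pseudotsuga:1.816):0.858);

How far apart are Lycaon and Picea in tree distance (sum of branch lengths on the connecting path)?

12.889

The path runs Lycaon → … → MRCA → … → Picea; the MRCA is the root of the tree.
Branch lengths along that path: 1.975 + 1.048 + 1.283 + 0.439 + 0.836 + 0.193 + 0.897 + 0.858 + 1.372 + 1.753 + 1.543 + 0.692 = 12.889.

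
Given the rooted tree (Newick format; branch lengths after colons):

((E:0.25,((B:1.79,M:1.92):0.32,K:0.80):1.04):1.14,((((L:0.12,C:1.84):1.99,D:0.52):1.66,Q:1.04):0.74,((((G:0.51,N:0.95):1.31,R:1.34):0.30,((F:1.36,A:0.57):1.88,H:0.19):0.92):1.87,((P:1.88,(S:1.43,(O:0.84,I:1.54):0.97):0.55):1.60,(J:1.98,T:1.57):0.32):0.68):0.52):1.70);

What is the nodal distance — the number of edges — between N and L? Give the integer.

The MRCA of N and L is the node subtending ((((L,C),D),Q),((((G,N),R),((F,A),H)),((P,(S,(O,I))),(J,T)))).
From N up to that node: 5 branches. From L up to the same node: 4 branches. Total: 5 + 4 = 9.

9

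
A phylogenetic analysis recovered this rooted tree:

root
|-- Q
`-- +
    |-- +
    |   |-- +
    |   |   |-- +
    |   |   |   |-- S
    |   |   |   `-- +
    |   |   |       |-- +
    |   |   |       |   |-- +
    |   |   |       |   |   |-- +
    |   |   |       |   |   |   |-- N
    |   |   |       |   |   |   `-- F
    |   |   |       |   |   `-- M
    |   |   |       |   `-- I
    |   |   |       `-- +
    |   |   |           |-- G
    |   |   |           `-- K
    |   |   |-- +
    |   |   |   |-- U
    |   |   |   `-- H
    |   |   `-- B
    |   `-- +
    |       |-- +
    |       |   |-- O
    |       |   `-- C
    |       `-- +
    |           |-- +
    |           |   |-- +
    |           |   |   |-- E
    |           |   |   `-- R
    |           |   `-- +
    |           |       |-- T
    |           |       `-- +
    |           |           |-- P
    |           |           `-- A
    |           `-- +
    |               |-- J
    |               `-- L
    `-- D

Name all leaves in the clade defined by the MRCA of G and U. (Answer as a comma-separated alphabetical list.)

Tracing G: it sits inside (G,K).
Tracing U: it sits inside (U,H).
The smallest clade enclosing both is ((S,((((N,F),M),I),(G,K))),(U,H),B); the answer is its 10 terminal taxa in alphabetical order.

B, F, G, H, I, K, M, N, S, U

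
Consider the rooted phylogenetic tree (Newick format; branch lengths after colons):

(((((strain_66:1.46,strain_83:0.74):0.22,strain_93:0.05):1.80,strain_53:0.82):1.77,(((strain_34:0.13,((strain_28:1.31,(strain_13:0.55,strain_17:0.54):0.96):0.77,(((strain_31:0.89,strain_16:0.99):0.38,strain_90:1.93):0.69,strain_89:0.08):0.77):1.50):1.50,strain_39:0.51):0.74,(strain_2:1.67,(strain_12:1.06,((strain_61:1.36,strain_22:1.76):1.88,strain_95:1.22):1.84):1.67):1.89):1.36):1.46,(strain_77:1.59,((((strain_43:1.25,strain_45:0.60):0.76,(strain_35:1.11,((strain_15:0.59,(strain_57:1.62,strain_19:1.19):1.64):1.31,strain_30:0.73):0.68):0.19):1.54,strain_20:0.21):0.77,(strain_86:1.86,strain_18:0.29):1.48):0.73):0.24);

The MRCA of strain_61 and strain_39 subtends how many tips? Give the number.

14

The MRCA of strain_61 and strain_39 is the node subtending (((strain_34,((strain_28,(strain_13,strain_17)),(((strain_31,strain_16),strain_90),strain_89))),strain_39),(strain_2,(strain_12,((strain_61,strain_22),strain_95)))).
That clade contains 14 terminal taxa: strain_12, strain_13, strain_16, strain_17, strain_2, strain_22, strain_28, strain_31, strain_34, strain_39, strain_61, strain_89, strain_90, strain_95.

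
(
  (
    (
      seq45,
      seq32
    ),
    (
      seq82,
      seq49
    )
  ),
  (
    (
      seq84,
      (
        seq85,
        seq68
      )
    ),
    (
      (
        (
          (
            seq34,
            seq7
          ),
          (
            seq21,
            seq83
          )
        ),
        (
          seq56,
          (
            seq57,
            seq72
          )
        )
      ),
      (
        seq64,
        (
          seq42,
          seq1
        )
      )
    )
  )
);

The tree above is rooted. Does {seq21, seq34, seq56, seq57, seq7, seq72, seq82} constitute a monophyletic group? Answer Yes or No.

The MRCA of the listed taxa is the root, so the smallest clade containing them is the whole tree.
That clade also contains seq1, seq32, seq42, seq45, seq49, seq64, seq68, seq83, seq84, seq85, which are not in the proposed group, so the group is not monophyletic.

No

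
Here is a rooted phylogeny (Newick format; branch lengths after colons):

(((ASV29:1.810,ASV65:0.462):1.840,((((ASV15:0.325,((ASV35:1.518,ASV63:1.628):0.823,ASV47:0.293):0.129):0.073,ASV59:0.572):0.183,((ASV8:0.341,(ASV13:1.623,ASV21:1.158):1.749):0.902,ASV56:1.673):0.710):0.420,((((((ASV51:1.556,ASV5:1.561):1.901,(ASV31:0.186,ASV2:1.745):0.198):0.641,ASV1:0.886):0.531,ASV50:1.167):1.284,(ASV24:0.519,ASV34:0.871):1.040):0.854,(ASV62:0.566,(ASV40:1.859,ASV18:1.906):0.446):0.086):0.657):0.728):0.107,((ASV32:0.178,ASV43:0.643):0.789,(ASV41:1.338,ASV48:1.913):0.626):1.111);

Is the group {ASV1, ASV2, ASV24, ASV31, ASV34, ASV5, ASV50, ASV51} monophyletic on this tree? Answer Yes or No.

Yes

The most recent common ancestor of these taxa subtends (((((ASV51,ASV5),(ASV31,ASV2)),ASV1),ASV50),(ASV24,ASV34)).
That clade has exactly 8 tips — every listed taxon and nothing else — so the group is monophyletic.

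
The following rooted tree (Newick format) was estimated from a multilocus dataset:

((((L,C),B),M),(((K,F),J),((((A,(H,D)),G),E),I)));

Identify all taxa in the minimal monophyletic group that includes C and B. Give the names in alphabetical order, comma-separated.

B, C, L

Tracing C: it sits inside (L,C).
Tracing B: it sits inside ((L,C),B).
The smallest clade enclosing both is ((L,C),B); the answer is its 3 terminal taxa in alphabetical order.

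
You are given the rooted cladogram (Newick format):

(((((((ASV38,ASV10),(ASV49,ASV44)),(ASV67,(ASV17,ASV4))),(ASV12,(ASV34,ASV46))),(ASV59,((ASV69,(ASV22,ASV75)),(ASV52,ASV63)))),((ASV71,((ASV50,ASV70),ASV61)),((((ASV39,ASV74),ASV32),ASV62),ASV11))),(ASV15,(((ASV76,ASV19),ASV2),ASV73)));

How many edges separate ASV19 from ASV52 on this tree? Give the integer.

The MRCA of ASV19 and ASV52 is the root of the tree.
From ASV19 up to that node: 5 branches. From ASV52 up to the same node: 6 branches. Total: 5 + 6 = 11.

11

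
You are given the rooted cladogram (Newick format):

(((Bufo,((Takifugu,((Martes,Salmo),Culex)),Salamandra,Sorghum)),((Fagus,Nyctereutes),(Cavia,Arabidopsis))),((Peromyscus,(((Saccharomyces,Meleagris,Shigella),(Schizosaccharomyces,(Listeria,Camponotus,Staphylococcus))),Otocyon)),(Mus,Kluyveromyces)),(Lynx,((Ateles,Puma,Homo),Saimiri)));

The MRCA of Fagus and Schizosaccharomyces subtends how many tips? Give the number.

The MRCA of Fagus and Schizosaccharomyces is the root, so the clade is the entire tree.
That clade contains 27 terminal taxa: Arabidopsis, Ateles, Bufo, Camponotus, Cavia, Culex, Fagus, Homo, Kluyveromyces, Listeria, Lynx, Martes, Meleagris, Mus, Nyctereutes, Otocyon, Peromyscus, Puma, Saccharomyces, Saimiri, Salamandra, Salmo, Schizosaccharomyces, Shigella, Sorghum, Staphylococcus, Takifugu.

27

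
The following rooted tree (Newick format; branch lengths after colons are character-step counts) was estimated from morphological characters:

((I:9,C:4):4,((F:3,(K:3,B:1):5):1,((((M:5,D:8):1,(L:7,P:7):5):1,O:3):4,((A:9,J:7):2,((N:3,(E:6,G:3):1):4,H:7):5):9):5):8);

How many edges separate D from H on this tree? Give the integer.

7

The MRCA of D and H is the node subtending ((((M,D),(L,P)),O),((A,J),((N,(E,G)),H))).
From D up to that node: 4 branches. From H up to the same node: 3 branches. Total: 4 + 3 = 7.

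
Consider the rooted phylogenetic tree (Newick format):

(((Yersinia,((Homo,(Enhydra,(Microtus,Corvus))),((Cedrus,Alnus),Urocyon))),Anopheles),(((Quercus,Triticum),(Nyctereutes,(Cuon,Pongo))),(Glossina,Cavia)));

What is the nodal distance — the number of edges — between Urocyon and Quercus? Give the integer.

The MRCA of Urocyon and Quercus is the root of the tree.
From Urocyon up to that node: 5 branches. From Quercus up to the same node: 4 branches. Total: 5 + 4 = 9.

9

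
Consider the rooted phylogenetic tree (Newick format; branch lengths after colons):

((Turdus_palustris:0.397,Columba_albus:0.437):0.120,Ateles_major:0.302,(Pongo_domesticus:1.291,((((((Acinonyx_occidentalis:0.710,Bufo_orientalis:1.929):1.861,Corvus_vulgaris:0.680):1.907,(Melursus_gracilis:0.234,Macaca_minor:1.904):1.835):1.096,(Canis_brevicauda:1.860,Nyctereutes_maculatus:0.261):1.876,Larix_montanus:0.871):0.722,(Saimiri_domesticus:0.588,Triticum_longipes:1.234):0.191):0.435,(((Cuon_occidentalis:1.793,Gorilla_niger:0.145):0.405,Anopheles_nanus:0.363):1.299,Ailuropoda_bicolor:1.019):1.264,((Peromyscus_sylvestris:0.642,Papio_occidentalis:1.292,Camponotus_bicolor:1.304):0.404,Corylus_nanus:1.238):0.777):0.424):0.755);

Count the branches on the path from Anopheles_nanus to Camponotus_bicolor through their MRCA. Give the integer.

The MRCA of Anopheles_nanus and Camponotus_bicolor is the node subtending ((((((Acinonyx_occidentalis,Bufo_orientalis),Corvus_vulgaris),(Melursus_gracilis,Macaca_minor)),(Canis_brevicauda,Nyctereutes_maculatus),Larix_montanus),(Saimiri_domesticus,Triticum_longipes)),(((Cuon_occidentalis,Gorilla_niger),Anopheles_nanus),Ailuropoda_bicolor),((Peromyscus_sylvestris,Papio_occidentalis,Camponotus_bicolor),Corylus_nanus)).
From Anopheles_nanus up to that node: 3 branches. From Camponotus_bicolor up to the same node: 3 branches. Total: 3 + 3 = 6.

6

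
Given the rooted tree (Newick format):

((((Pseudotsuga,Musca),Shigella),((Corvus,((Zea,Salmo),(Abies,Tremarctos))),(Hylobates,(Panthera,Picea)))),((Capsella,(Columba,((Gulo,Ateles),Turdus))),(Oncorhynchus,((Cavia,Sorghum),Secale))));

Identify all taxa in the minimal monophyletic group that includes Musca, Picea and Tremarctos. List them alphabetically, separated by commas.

Abies, Corvus, Hylobates, Musca, Panthera, Picea, Pseudotsuga, Salmo, Shigella, Tremarctos, Zea

Tracing Musca: it sits inside (Pseudotsuga,Musca).
Tracing Picea: it sits inside (Panthera,Picea).
Tracing Tremarctos: it sits inside (Abies,Tremarctos).
The smallest clade enclosing all 3 is (((Pseudotsuga,Musca),Shigella),((Corvus,((Zea,Salmo),(Abies,Tremarctos))),(Hylobates,(Panthera,Picea)))); the answer is its 11 terminal taxa in alphabetical order.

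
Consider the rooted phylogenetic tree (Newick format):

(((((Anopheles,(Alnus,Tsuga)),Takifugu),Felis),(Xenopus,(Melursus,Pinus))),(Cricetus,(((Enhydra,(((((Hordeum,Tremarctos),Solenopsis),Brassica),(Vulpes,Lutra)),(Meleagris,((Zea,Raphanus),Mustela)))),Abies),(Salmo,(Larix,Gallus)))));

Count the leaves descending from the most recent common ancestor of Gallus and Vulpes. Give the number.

15

The MRCA of Gallus and Vulpes is the node subtending (((Enhydra,(((((Hordeum,Tremarctos),Solenopsis),Brassica),(Vulpes,Lutra)),(Meleagris,((Zea,Raphanus),Mustela)))),Abies),(Salmo,(Larix,Gallus))).
That clade contains 15 terminal taxa: Abies, Brassica, Enhydra, Gallus, Hordeum, Larix, Lutra, Meleagris, Mustela, Raphanus, Salmo, Solenopsis, Tremarctos, Vulpes, Zea.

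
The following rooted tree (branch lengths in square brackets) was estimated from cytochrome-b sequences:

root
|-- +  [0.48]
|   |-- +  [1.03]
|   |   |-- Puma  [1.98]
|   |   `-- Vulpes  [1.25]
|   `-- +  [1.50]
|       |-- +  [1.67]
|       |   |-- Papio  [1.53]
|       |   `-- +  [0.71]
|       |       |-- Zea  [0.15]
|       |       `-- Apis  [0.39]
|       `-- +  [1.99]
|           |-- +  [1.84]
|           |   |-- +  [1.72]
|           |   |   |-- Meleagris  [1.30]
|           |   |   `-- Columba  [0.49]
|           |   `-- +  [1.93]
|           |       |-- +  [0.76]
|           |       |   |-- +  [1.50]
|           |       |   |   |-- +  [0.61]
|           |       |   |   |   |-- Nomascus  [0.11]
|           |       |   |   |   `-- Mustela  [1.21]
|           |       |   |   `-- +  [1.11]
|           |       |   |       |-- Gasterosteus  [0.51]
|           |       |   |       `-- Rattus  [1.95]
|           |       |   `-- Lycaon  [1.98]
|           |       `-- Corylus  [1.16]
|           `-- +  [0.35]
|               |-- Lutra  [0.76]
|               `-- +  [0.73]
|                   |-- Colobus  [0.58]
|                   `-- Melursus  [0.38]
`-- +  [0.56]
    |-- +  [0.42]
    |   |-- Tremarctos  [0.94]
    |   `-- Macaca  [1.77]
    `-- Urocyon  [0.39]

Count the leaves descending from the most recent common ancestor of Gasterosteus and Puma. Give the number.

16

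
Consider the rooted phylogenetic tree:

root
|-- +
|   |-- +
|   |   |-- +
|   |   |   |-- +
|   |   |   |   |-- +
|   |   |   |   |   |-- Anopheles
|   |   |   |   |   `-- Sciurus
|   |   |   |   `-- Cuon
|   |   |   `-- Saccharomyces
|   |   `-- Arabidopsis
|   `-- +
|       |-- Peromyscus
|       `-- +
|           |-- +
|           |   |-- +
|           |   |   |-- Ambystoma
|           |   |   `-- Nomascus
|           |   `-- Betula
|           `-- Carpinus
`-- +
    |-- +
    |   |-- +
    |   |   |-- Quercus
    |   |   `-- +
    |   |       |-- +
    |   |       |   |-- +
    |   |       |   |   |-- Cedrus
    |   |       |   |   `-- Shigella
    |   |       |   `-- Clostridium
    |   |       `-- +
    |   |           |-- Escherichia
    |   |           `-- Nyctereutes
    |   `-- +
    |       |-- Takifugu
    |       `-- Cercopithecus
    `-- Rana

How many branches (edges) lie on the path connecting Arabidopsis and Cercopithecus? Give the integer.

7

The MRCA of Arabidopsis and Cercopithecus is the root of the tree.
From Arabidopsis up to that node: 3 branches. From Cercopithecus up to the same node: 4 branches. Total: 3 + 4 = 7.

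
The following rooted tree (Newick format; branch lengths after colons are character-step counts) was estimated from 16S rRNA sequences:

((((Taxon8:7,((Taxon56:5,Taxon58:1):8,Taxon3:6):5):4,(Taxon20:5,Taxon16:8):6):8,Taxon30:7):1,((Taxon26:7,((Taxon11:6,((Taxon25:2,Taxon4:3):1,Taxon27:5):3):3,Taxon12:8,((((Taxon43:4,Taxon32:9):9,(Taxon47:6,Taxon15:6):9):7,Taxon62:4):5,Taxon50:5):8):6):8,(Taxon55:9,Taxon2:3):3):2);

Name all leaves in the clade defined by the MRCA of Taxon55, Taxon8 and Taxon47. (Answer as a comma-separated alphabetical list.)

Tracing Taxon55: it sits inside (Taxon55,Taxon2).
Tracing Taxon8: it sits inside (Taxon8,((Taxon56,Taxon58),Taxon3)).
Tracing Taxon47: it sits inside (Taxon47,Taxon15).
The smallest clade enclosing all 3 is the whole tree (their MRCA is the root), so the answer is all 21 tips in alphabetical order.

Taxon11, Taxon12, Taxon15, Taxon16, Taxon2, Taxon20, Taxon25, Taxon26, Taxon27, Taxon3, Taxon30, Taxon32, Taxon4, Taxon43, Taxon47, Taxon50, Taxon55, Taxon56, Taxon58, Taxon62, Taxon8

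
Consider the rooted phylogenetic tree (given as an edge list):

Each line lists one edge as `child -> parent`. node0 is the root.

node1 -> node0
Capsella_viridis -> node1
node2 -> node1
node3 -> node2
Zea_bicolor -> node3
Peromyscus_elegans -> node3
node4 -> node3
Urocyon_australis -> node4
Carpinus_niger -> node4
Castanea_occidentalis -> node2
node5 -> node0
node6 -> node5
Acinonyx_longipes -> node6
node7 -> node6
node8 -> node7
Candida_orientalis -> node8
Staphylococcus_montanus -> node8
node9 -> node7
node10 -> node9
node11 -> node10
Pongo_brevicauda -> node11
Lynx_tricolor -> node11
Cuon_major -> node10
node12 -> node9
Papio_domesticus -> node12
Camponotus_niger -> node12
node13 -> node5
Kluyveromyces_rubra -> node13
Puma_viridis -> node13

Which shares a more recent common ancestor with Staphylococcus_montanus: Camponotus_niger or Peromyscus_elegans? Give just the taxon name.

Camponotus_niger

The MRCA of Staphylococcus_montanus and Camponotus_niger subtends ((Candida_orientalis,Staphylococcus_montanus),(((Pongo_brevicauda,Lynx_tricolor),Cuon_major),(Papio_domesticus,Camponotus_niger))) (7 taxa).
The MRCA of Staphylococcus_montanus and Peromyscus_elegans is the root, subtending the entire tree (16 taxa).
The first is nested inside the second, so Staphylococcus_montanus shares a more recent common ancestor with Camponotus_niger.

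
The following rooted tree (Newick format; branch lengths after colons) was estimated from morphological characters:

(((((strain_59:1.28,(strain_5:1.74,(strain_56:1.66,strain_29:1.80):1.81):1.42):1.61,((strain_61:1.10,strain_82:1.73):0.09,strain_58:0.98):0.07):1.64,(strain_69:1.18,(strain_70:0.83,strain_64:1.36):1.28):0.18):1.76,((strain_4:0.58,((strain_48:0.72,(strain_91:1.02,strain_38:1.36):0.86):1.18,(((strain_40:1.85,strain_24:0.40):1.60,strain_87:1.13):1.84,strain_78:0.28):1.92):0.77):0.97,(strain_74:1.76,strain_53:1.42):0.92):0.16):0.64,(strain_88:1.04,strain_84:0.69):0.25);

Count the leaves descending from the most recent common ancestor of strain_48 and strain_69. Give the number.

The MRCA of strain_48 and strain_69 is the node subtending ((((strain_59,(strain_5,(strain_56,strain_29))),((strain_61,strain_82),strain_58)),(strain_69,(strain_70,strain_64))),((strain_4,((strain_48,(strain_91,strain_38)),(((strain_40,strain_24),strain_87),strain_78))),(strain_74,strain_53))).
That clade contains 20 terminal taxa: strain_24, strain_29, strain_38, strain_4, strain_40, strain_48, strain_5, strain_53, strain_56, strain_58, strain_59, strain_61, strain_64, strain_69, strain_70, strain_74, strain_78, strain_82, strain_87, strain_91.

20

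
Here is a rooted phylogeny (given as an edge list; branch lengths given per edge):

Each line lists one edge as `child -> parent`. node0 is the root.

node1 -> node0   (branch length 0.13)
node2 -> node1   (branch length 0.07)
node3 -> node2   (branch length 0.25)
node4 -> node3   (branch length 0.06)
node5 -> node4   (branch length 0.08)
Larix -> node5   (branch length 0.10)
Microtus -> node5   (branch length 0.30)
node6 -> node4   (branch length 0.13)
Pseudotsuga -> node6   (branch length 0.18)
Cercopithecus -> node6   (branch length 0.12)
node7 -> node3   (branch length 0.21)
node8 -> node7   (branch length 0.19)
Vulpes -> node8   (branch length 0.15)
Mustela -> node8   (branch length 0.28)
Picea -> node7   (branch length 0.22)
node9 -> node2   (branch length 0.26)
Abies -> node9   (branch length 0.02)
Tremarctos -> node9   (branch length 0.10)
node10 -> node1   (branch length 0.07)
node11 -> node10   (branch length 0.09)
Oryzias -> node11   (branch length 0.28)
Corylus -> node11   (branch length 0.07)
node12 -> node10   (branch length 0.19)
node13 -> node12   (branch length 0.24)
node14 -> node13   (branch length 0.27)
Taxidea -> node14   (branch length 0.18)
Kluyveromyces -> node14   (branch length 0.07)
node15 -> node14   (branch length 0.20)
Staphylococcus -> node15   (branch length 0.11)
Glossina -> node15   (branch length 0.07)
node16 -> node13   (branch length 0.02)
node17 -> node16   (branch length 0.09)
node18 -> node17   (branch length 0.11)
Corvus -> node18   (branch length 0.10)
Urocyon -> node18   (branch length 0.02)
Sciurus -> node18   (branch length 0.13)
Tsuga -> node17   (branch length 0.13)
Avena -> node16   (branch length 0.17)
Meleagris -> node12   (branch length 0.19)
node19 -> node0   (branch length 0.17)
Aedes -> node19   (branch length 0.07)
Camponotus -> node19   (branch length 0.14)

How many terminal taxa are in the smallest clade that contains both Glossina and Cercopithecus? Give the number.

21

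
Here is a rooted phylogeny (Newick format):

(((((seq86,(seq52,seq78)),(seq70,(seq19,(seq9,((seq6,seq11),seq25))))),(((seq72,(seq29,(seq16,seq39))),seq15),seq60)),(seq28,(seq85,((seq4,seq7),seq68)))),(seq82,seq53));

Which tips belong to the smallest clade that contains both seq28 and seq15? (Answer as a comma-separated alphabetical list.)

Tracing seq28: it sits inside (seq28,(seq85,((seq4,seq7),seq68))).
Tracing seq15: it sits inside ((seq72,(seq29,(seq16,seq39))),seq15).
The smallest clade enclosing both is ((((seq86,(seq52,seq78)),(seq70,(seq19,(seq9,((seq6,seq11),seq25))))),(((seq72,(seq29,(seq16,seq39))),seq15),seq60)),(seq28,(seq85,((seq4,seq7),seq68)))); the answer is its 20 terminal taxa in alphabetical order.

seq11, seq15, seq16, seq19, seq25, seq28, seq29, seq39, seq4, seq52, seq6, seq60, seq68, seq7, seq70, seq72, seq78, seq85, seq86, seq9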